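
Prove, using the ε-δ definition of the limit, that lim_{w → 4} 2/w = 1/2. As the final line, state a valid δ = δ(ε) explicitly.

δ = min(2, 4ε)

Let ε > 0. We seek δ > 0 such that 0 < |w − 4| < δ implies |2/w − (1/2)| < ε.
|2/w − (1/2)| = 2·|4 − w|/(4·|w|) = 2|w − 4|/(4|w|).
Require δ ≤ 2 so that |w| > 4 − 2 = 2, hence 4|w| > 8.
Then |2/w − (1/2)| < 2|w − 4|/8, which is < ε when |w − 4| < 4ε.
Take δ = min(2, 4ε). Then 0 < |w − 4| < δ gives both |w − 4| < 2 and |w − 4| < 4ε, so |2/w − (1/2)| < ε.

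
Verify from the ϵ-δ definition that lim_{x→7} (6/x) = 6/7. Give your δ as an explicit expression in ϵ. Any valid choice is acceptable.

δ = min(7/2, (49/12)ϵ)

Suppose ϵ > 0. We seek δ > 0 such that 0 < |x − 7| < δ implies |6/x − (6/7)| < ϵ.
|6/x − (6/7)| = 6·|7 − x|/(7·|x|) = 6|x − 7|/(7|x|).
Require δ ≤ 7/2 so that |x| > 7 − 7/2 = 7/2, hence 7|x| > 49/2.
Then |6/x − (6/7)| < 6|x − 7|/(49/2), which is < ϵ when |x − 7| < (49/12)ϵ.
Take δ = min(7/2, (49/12)ϵ). Then 0 < |x − 7| < δ gives both |x − 7| < 7/2 and |x − 7| < (49/12)ϵ, so |6/x − (6/7)| < ϵ.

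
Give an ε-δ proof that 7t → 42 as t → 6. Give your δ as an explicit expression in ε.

δ = ε/7

Let ε > 0 be given. We need δ > 0 so that 0 < |t − 6| < δ implies |(7t) − 42| < ε.
|(7t) − 42| = |7t - 42| = 7|t − 6|.
Thus it suffices that |t − 6| < ε/7.
Take δ = ε/7. If 0 < |t − 6| < δ then |(7t) − 42| = 7|t − 6| < 7·(ε/7) = ε.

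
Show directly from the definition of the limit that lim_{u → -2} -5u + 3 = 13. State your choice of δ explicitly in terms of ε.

Let ε > 0. We need δ > 0 so that 0 < |u + 2| < δ implies |(-5u + 3) − 13| < ε.
Since (-5u + 3) − 13 = -5(u + 2), we have |(-5u + 3) − 13| = 5|u + 2|.
Thus it suffices that |u + 2| < ε/5.
Choosing δ = ε/5 gives |(-5u + 3) − 13| = 5|u + 2| < ε whenever |u + 2| < δ.

δ = ε/5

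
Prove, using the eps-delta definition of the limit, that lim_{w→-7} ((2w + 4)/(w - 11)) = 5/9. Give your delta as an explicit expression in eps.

delta = min(9, (81/13)eps)

Fix eps > 0. We want delta > 0 with 0 < |w + 7| < delta ⇒ |(2w + 4)/(w - 11) − (5/9)| < eps.
Combining over a common denominator, (2w + 4)/(w - 11) − (5/9) = [(2w + 4)·(-18) − (-10)·(w - 11)] / [(-18)·(w - 11)] = -26(w + 7) / ((-18)(w - 11)).
So |(2w + 4)/(w - 11) − (5/9)| = 26|w + 7| / (18·|w − 11|).
Require delta ≤ 9, so |w − 11| ≥ |-18| − |w + 7| > 18 − 9 = 9.
Hence |(2w + 4)/(w - 11) − (5/9)| < 26|w + 7|/(18·9) = (13/81)|w + 7|, which is < eps once |w + 7| < (81/13)eps.
Take delta = min(9, (81/13)eps). Then 0 < |w + 7| < delta forces both bounds, so |(2w + 4)/(w - 11) − (5/9)| < eps.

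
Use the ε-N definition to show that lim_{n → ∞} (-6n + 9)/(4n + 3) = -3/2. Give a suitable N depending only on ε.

N = (27/8)/ε

Fix ε > 0. For n ≥ 1, |(-6n + 9)/(4n + 3) + 3/2| = |54|/(4(4n + 3)) = 54/(4(4n + 3)).
Since 4n + 3 ≥ 4n for n ≥ 1, this is ≤ 54/(4·4n) = (27/8)/n.
So |(-6n + 9)/(4n + 3) + 3/2| < ε whenever n > (27/8)/ε.
Take N = (27/8)/ε. If n > N then |(-6n + 9)/(4n + 3) + 3/2| ≤ (27/8)/n < ε.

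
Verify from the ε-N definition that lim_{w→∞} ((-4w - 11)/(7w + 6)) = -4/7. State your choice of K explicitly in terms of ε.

K = (53/49)/ε

Suppose ε > 0. We seek K > 0 such that w > K implies |(-4w - 11)/(7w + 6) + 4/7| < ε.
(-4w - 11)/(7w + 6) + 4/7 = (7(-4w - 11) − (-4)(7w + 6)) / (7(7w + 6)) = -53/(7(7w + 6)).
For w > 0 we have 7w + 6 > 7w, so |(-4w - 11)/(7w + 6) + 4/7| = 53/(7(7w + 6)) < 53/(7·7w) = (53/49)/w.
Thus |(-4w - 11)/(7w + 6) + 4/7| < ε whenever w > (53/49)/ε.
Take K = (53/49)/ε. If w > K then |(-4w - 11)/(7w + 6) + 4/7| < (53/49)/w < ε.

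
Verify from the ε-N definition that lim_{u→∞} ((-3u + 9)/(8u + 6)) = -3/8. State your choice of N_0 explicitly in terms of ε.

N_0 = (45/32)/ε

Fix ε > 0. We seek N_0 > 0 such that u > N_0 implies |(-3u + 9)/(8u + 6) + 3/8| < ε.
(-3u + 9)/(8u + 6) + 3/8 = (8(-3u + 9) − (-3)(8u + 6)) / (8(8u + 6)) = 90/(8(8u + 6)).
For u > 0 we have 8u + 6 > 8u, so |(-3u + 9)/(8u + 6) + 3/8| = 90/(8(8u + 6)) < 90/(8·8u) = (45/32)/u.
Thus |(-3u + 9)/(8u + 6) + 3/8| < ε whenever u > (45/32)/ε.
Take N_0 = (45/32)/ε. If u > N_0 then |(-3u + 9)/(8u + 6) + 3/8| < (45/32)/u < ε.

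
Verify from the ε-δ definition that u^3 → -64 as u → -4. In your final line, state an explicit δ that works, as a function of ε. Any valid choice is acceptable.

δ = min(1, ε/61)

Let ε > 0. We seek δ > 0 with 0 < |u + 4| < δ ⇒ |u^3 + 64| < ε.
Factor: u^3 + 64 = (u + 4)(u^2 - 4u + 16), so |u^3 + 64| = |u + 4|·|u^2 - 4u + 16|.
Impose δ ≤ 1 so that |u| < 5; then |u^2 - 4u + 16| ≤ 61.
Hence |u^3 + 64| ≤ 61|u + 4|, which is < ε once |u + 4| < ε/61.
Take δ = min(1, ε/61). If 0 < |u + 4| < δ then both bounds hold and |u^3 + 64| ≤ 61|u + 4| < 61·(ε/61) = ε.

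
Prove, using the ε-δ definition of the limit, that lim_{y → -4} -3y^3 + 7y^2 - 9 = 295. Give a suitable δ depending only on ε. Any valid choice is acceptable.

δ = min(1, ε/246)

Let ε > 0 be given. We want δ > 0 such that 0 < |y + 4| < δ implies |(-3y^3 + 7y^2 - 9) − 295| < ε.
(-3y^3 + 7y^2 - 9) − 295 = -3y^3 + 7y^2 - 304 = (y + 4)(-3y^2 + 19y - 76).
So |(-3y^3 + 7y^2 - 9) − 295| = |y + 4|·|-3y^2 + 19y - 76|.
Require δ ≤ 1. Then |y + 4| < 1 gives |y| < 5, and by the triangle inequality |-3y^2 + 19y - 76| ≤ 3·5^2 + 19·5 + 76 = 246.
Hence |(-3y^3 + 7y^2 - 9) − 295| ≤ 246|y + 4| < ε provided |y + 4| < ε/246.
Choosing δ = min(1, ε/246) ensures both conditions, hence |(-3y^3 + 7y^2 - 9) − 295| < ε.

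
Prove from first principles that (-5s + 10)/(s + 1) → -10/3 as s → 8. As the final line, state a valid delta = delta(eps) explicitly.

Fix eps > 0. We want delta > 0 with 0 < |s − 8| < delta ⇒ |(-5s + 10)/(s + 1) + 10/3| < eps.
Combining over a common denominator, (-5s + 10)/(s + 1) + 10/3 = [(-5s + 10)·9 − (-30)·(s + 1)] / [9·(s + 1)] = -15(s − 8) / (9(s + 1)).
So |(-5s + 10)/(s + 1) + 10/3| = 15|s − 8| / (9·|s + 1|).
Require delta ≤ 9/2, so |s + 1| ≥ |9| − |s − 8| > 9 − 9/2 = 9/2.
Hence |(-5s + 10)/(s + 1) + 10/3| < 15|s − 8|/(9·(9/2)) = (10/27)|s − 8|, which is < eps once |s − 8| < (27/10)eps.
Take delta = min(9/2, (27/10)eps). Then 0 < |s − 8| < delta forces both bounds, so |(-5s + 10)/(s + 1) + 10/3| < eps.

delta = min(9/2, (27/10)eps)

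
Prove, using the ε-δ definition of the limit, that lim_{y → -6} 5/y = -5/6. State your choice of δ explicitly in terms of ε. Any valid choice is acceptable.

δ = min(3, (18/5)ε)

Let ε > 0. We seek δ > 0 such that 0 < |y + 6| < δ implies |5/y + 5/6| < ε.
|5/y + 5/6| = 5·|-6 − y|/(6·|y|) = 5|y + 6|/(6|y|).
Restrict δ ≤ 3. Then |y + 6| < 3 gives |y| > 3, so 6|y| > 18.
Then |5/y + 5/6| < 5|y + 6|/18, which is < ε when |y + 6| < (18/5)ε.
Take δ = min(3, (18/5)ε). Then 0 < |y + 6| < δ gives both |y + 6| < 3 and |y + 6| < (18/5)ε, so |5/y + 5/6| < ε.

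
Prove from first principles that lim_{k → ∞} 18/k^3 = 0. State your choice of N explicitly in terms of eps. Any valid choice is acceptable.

Fix eps > 0. For k ≥ 1, |18/k^3 − 0| = 18/k^3.
18/k^3 < eps ⇔ k^3 > 18/eps ⇔ k > (18/eps)^{1/3}.
Take N = (18/eps)^{1/3}. Then k > N implies 18/k^3 < eps.

N = (18/eps)^{1/3}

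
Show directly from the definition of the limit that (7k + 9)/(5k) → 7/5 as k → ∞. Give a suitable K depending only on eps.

Let eps > 0. For k ≥ 1, |(7k + 9)/(5k) − (7/5)| = |45|/(5(5k)) = 45/(5(5k)).
Since 5k ≥ 5k for k ≥ 1, this is ≤ 45/(5·5k) = (9/5)/k.
So |(7k + 9)/(5k) − (7/5)| < eps whenever k > (9/5)/eps.
Take K = (9/5)/eps. If k > K then |(7k + 9)/(5k) − (7/5)| ≤ (9/5)/k < eps.

K = (9/5)/eps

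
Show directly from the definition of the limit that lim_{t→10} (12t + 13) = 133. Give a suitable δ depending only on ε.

Let ε > 0. We need δ > 0 so that 0 < |t − 10| < δ implies |(12t + 13) − 133| < ε.
|(12t + 13) − 133| = |12t - 120| = 12|t − 10|.
Thus it suffices that |t − 10| < ε/12.
Choosing δ = ε/12 gives |(12t + 13) − 133| = 12|t − 10| < ε whenever |t − 10| < δ.

δ = ε/12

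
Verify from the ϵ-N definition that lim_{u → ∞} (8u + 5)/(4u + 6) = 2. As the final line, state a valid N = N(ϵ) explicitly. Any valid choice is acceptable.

Let ϵ > 0 be given. We seek N > 0 such that u > N implies |(8u + 5)/(4u + 6) − 2| < ϵ.
(8u + 5)/(4u + 6) − 2 = (4(8u + 5) − 8(4u + 6)) / (4(4u + 6)) = -28/(4(4u + 6)).
For u > 0 we have 4u + 6 > 4u, so |(8u + 5)/(4u + 6) − 2| = 28/(4(4u + 6)) < 28/(4·4u) = (7/4)/u.
Thus |(8u + 5)/(4u + 6) − 2| < ϵ whenever u > (7/4)/ϵ.
Take N = (7/4)/ϵ. If u > N then |(8u + 5)/(4u + 6) − 2| < (7/4)/u < ϵ.

N = (7/4)/ϵ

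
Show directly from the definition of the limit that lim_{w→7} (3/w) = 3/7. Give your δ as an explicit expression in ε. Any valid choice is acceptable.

δ = min(7/2, (49/6)ε)

Suppose ε > 0. We seek δ > 0 such that 0 < |w − 7| < δ implies |3/w − (3/7)| < ε.
|3/w − (3/7)| = 3·|7 − w|/(7·|w|) = 3|w − 7|/(7|w|).
Restrict δ ≤ 7/2. Then |w − 7| < 7/2 gives |w| > 7/2, so 7|w| > 49/2.
Then |3/w − (3/7)| < 3|w − 7|/(49/2), which is < ε when |w − 7| < (49/6)ε.
Take δ = min(7/2, (49/6)ε). Then 0 < |w − 7| < δ gives both |w − 7| < 7/2 and |w − 7| < (49/6)ε, so |3/w − (3/7)| < ε.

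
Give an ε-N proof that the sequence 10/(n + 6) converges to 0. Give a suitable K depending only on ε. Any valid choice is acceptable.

Fix ε > 0. For n ≥ 1, |10/(n + 6) − 0| = 10/(n + 6) ≤ 10/n.
We need 10/n < ε, i.e. n > 10/ε.
Take K = 10/ε. If n > K then |10/(n + 6)| ≤ 10/n < ε.

K = 10/ε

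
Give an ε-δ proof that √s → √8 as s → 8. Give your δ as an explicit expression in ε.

δ = min(8, √8·ε)

Fix ε > 0. We want δ > 0 such that 0 < |s − 8| < δ implies |√s − √8| < ε.
Rationalise: √s − √8 = (s − 8)/(√s + √8), so |√s − √8| = |s − 8|/(√s + √8).
Restrict δ ≤ 8 so that |s − 8| < 8 forces s > 0, and then √s + √8 > √8.
Hence |√s − √8| < |s − 8|/√8, which is < ε once |s − 8| < √8·ε.
Take δ = min(8, √8·ε). If 0 < |s − 8| < δ then s > 0 and |√s − √8| < |s − 8|/√8 < ε.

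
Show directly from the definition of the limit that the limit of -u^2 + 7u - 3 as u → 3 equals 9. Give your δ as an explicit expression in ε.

δ = min(2, ε/9)

Let ε > 0. We want δ > 0 such that 0 < |u − 3| < δ implies |(-u^2 + 7u - 3) − 9| < ε.
(-u^2 + 7u - 3) − 9 = -u^2 + 7u - 12 = (u − 3)(-u + 4).
So |(-u^2 + 7u - 3) − 9| = |u − 3|·|-u + 4|.
Assume first that |u − 3| < 2, so |u| < 5. Then |-u + 4| ≤ 5 + 4 = 9.
Hence |(-u^2 + 7u - 3) − 9| ≤ 9|u − 3| < ε provided |u − 3| < ε/9.
Choosing δ = min(2, ε/9) ensures both conditions, hence |(-u^2 + 7u - 3) − 9| < ε.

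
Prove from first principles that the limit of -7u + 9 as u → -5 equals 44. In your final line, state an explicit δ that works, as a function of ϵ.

δ = ϵ/7

Fix ϵ > 0. We need δ > 0 so that 0 < |u + 5| < δ implies |(-7u + 9) − 44| < ϵ.
|(-7u + 9) − 44| = |-7u - 35| = 7|u + 5|.
Thus it suffices that |u + 5| < ϵ/7.
Take δ = ϵ/7. If 0 < |u + 5| < δ then |(-7u + 9) − 44| = 7|u + 5| < 7·(ϵ/7) = ϵ.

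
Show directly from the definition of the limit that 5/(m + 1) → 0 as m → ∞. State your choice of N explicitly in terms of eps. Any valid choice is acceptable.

N = 5/eps

Suppose eps > 0. For m ≥ 1, |5/(m + 1) − 0| = 5/(m + 1) ≤ 5/m.
We need 5/m < eps, i.e. m > 5/eps.
Take N = 5/eps. If m > N then |5/(m + 1)| ≤ 5/m < eps.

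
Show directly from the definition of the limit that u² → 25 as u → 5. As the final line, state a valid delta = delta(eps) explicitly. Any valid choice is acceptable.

delta = min(1, eps/11)

Let eps > 0. We seek delta > 0 with 0 < |u − 5| < delta ⇒ |u² − 25| < eps.
Factor: u² − 25 = (u − 5)(u + 5), so |u² − 25| = |u − 5|·|u + 5|.
Impose delta ≤ 1 so that |u| < 6; then |u + 5| ≤ 11.
Hence |u² − 25| ≤ 11|u − 5|, which is < eps once |u − 5| < eps/11.
Take delta = min(1, eps/11). If 0 < |u − 5| < delta then both bounds hold and |u² − 25| ≤ 11|u − 5| < 11·(eps/11) = eps.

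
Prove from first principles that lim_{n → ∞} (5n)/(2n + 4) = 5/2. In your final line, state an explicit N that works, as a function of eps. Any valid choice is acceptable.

Fix eps > 0. For n ≥ 1, |(5n)/(2n + 4) − (5/2)| = |-20|/(2(2n + 4)) = 20/(2(2n + 4)).
Since 2n + 4 ≥ 2n for n ≥ 1, this is ≤ 20/(2·2n) = 5/n.
So |(5n)/(2n + 4) − (5/2)| < eps whenever n > 5/eps.
Take N = 5/eps. If n > N then |(5n)/(2n + 4) − (5/2)| ≤ 5/n < eps.

N = 5/eps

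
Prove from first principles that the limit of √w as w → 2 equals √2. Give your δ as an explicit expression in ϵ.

δ = min(2, √2·ϵ)

Let ϵ > 0 be given. We want δ > 0 such that 0 < |w − 2| < δ implies |√w − √2| < ϵ.
Multiplying by the conjugate, |√w − √2| = |w − 2|/(√w + √2).
Restrict δ ≤ 2 so that |w − 2| < 2 forces w > 0, and then √w + √2 > √2.
Hence |√w − √2| < |w − 2|/√2, which is < ϵ once |w − 2| < √2·ϵ.
Take δ = min(2, √2·ϵ). If 0 < |w − 2| < δ then w > 0 and |√w − √2| < |w − 2|/√2 < ϵ.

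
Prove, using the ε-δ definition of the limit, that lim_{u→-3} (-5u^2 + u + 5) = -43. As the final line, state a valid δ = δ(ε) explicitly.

Let ε > 0 be given. We want δ > 0 such that 0 < |u + 3| < δ implies |(-5u^2 + u + 5) + 43| < ε.
(-5u^2 + u + 5) + 43 = -5u^2 + u + 48 = (u + 3)(-5u + 16).
So |(-5u^2 + u + 5) + 43| = |u + 3|·|-5u + 16|.
Assume first that |u + 3| < 2, so |u| < 5. Then |-5u + 16| ≤ 5·5 + 16 = 41.
Hence |(-5u^2 + u + 5) + 43| ≤ 41|u + 3| < ε provided |u + 3| < ε/41.
Take δ = min(2, ε/41). Then 0 < |u + 3| < δ gives both |u + 3| < 2 and |u + 3| < ε/41, so |(-5u^2 + u + 5) + 43| < ε.

δ = min(2, ε/41)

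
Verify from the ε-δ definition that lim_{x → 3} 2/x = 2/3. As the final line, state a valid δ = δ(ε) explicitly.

δ = min(3/2, (9/4)ε)

Fix ε > 0. We seek δ > 0 such that 0 < |x − 3| < δ implies |2/x − (2/3)| < ε.
|2/x − (2/3)| = 2·|3 − x|/(3·|x|) = 2|x − 3|/(3|x|).
Restrict δ ≤ 3/2. Then |x − 3| < 3/2 gives |x| > 3/2, so 3|x| > 9/2.
Then |2/x − (2/3)| < 2|x − 3|/(9/2), which is < ε when |x − 3| < (9/4)ε.
Take δ = min(3/2, (9/4)ε). Then 0 < |x − 3| < δ gives both |x − 3| < 3/2 and |x − 3| < (9/4)ε, so |2/x − (2/3)| < ε.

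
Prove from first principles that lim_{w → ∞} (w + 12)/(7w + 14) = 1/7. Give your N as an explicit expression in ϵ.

N = (10/7)/ϵ

Suppose ϵ > 0. We seek N > 0 such that w > N implies |(w + 12)/(7w + 14) − (1/7)| < ϵ.
(w + 12)/(7w + 14) − (1/7) = (7(w + 12) − (7w + 14)) / (7(7w + 14)) = 70/(7(7w + 14)).
For w > 0 we have 7w + 14 > 7w, so |(w + 12)/(7w + 14) − (1/7)| = 70/(7(7w + 14)) < 70/(7·7w) = (10/7)/w.
Thus |(w + 12)/(7w + 14) − (1/7)| < ϵ whenever w > (10/7)/ϵ.
Take N = (10/7)/ϵ. If w > N then |(w + 12)/(7w + 14) − (1/7)| < (10/7)/w < ϵ.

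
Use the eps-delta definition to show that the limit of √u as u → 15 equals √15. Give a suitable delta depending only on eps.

Let eps > 0 be given. We want delta > 0 such that 0 < |u − 15| < delta implies |√u − √15| < eps.
Multiplying by the conjugate, |√u − √15| = |u − 15|/(√u + √15).
Restrict delta ≤ 15 so that |u − 15| < 15 forces u > 0, and then √u + √15 > √15.
Hence |√u − √15| < |u − 15|/√15, which is < eps once |u − 15| < √15·eps.
Take delta = min(15, √15·eps). If 0 < |u − 15| < delta then u > 0 and |√u − √15| < |u − 15|/√15 < eps.

delta = min(15, √15·eps)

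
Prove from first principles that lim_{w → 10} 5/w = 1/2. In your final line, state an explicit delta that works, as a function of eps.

Fix eps > 0. We seek delta > 0 such that 0 < |w − 10| < delta implies |5/w − (1/2)| < eps.
|5/w − (1/2)| = 5·|10 − w|/(10·|w|) = 5|w − 10|/(10|w|).
Require delta ≤ 5 so that |w| > 10 − 5 = 5, hence 10|w| > 50.
Then |5/w − (1/2)| < 5|w − 10|/50, which is < eps when |w − 10| < 10eps.
Take delta = min(5, 10eps). Then 0 < |w − 10| < delta gives both |w − 10| < 5 and |w − 10| < 10eps, so |5/w − (1/2)| < eps.

delta = min(5, 10eps)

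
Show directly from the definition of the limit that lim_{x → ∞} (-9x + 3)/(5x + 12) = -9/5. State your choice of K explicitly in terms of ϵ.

K = (123/25)/ϵ

Suppose ϵ > 0. We seek K > 0 such that x > K implies |(-9x + 3)/(5x + 12) + 9/5| < ϵ.
(-9x + 3)/(5x + 12) + 9/5 = (5(-9x + 3) − (-9)(5x + 12)) / (5(5x + 12)) = 123/(5(5x + 12)).
For x > 0 we have 5x + 12 > 5x, so |(-9x + 3)/(5x + 12) + 9/5| = 123/(5(5x + 12)) < 123/(5·5x) = (123/25)/x.
Thus |(-9x + 3)/(5x + 12) + 9/5| < ϵ whenever x > (123/25)/ϵ.
Take K = (123/25)/ϵ. If x > K then |(-9x + 3)/(5x + 12) + 9/5| < (123/25)/x < ϵ.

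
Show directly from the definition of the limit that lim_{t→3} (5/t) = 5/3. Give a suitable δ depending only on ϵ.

δ = min(3/2, (9/10)ϵ)

Let ϵ > 0 be given. We seek δ > 0 such that 0 < |t − 3| < δ implies |5/t − (5/3)| < ϵ.
|5/t − (5/3)| = 5·|3 − t|/(3·|t|) = 5|t − 3|/(3|t|).
Require δ ≤ 3/2 so that |t| > 3 − 3/2 = 3/2, hence 3|t| > 9/2.
Then |5/t − (5/3)| < 5|t − 3|/(9/2), which is < ϵ when |t − 3| < (9/10)ϵ.
Take δ = min(3/2, (9/10)ϵ). Then 0 < |t − 3| < δ gives both |t − 3| < 3/2 and |t − 3| < (9/10)ϵ, so |5/t − (5/3)| < ϵ.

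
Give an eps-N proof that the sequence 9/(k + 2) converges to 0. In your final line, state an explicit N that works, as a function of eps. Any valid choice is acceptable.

N = 9/eps

Let eps > 0 be given. For k ≥ 1, |9/(k + 2) − 0| = 9/(k + 2) ≤ 9/k.
We need 9/k < eps, i.e. k > 9/eps.
Take N = 9/eps. If k > N then |9/(k + 2)| ≤ 9/k < eps.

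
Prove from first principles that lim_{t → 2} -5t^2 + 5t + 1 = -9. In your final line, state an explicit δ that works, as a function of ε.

δ = min(1, ε/20)

Let ε > 0. We want δ > 0 such that 0 < |t − 2| < δ implies |(-5t^2 + 5t + 1) + 9| < ε.
(-5t^2 + 5t + 1) + 9 = -5t^2 + 5t + 10 = (t − 2)(-5t - 5).
So |(-5t^2 + 5t + 1) + 9| = |t − 2|·|-5t - 5|.
Assume first that |t − 2| < 1, so |t| < 3. Then |-5t - 5| ≤ 5·3 + 5 = 20.
Hence |(-5t^2 + 5t + 1) + 9| ≤ 20|t − 2| < ε provided |t − 2| < ε/20.
Take δ = min(1, ε/20). Then 0 < |t − 2| < δ gives both |t − 2| < 1 and |t − 2| < ε/20, so |(-5t^2 + 5t + 1) + 9| < ε.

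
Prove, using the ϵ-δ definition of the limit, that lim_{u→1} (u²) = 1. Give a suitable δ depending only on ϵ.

δ = min(1, ϵ/3)

Let ϵ > 0. We seek δ > 0 with 0 < |u − 1| < δ ⇒ |u² − 1| < ϵ.
Factor: u² − 1 = (u − 1)(u + 1), so |u² − 1| = |u − 1|·|u + 1|.
Impose δ ≤ 1 so that |u| < 2; then |u + 1| ≤ 3.
Hence |u² − 1| ≤ 3|u − 1|, which is < ϵ once |u − 1| < ϵ/3.
Take δ = min(1, ϵ/3). If 0 < |u − 1| < δ then both bounds hold and |u² − 1| ≤ 3|u − 1| < 3·(ϵ/3) = ϵ.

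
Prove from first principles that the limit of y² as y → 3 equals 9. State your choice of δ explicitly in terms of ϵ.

δ = min(1, ϵ/7)

Suppose ϵ > 0. We seek δ > 0 with 0 < |y − 3| < δ ⇒ |y² − 9| < ϵ.
Factor: y² − 9 = (y − 3)(y + 3), so |y² − 9| = |y − 3|·|y + 3|.
Impose δ ≤ 1 so that |y| < 4; then |y + 3| ≤ 7.
Hence |y² − 9| ≤ 7|y − 3|, which is < ϵ once |y − 3| < ϵ/7.
Take δ = min(1, ϵ/7). If 0 < |y − 3| < δ then both bounds hold and |y² − 9| ≤ 7|y − 3| < 7·(ϵ/7) = ϵ.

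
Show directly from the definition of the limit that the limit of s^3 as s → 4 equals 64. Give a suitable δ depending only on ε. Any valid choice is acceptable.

δ = min(1, ε/61)

Suppose ε > 0. We seek δ > 0 with 0 < |s − 4| < δ ⇒ |s^3 − 64| < ε.
Factor: s^3 − 64 = (s − 4)(s^2 + 4s + 16), so |s^3 − 64| = |s − 4|·|s^2 + 4s + 16|.
Impose δ ≤ 1 so that |s| < 5; then |s^2 + 4s + 16| ≤ 61.
Hence |s^3 − 64| ≤ 61|s − 4|, which is < ε once |s − 4| < ε/61.
Take δ = min(1, ε/61). If 0 < |s − 4| < δ then both bounds hold and |s^3 − 64| ≤ 61|s − 4| < 61·(ε/61) = ε.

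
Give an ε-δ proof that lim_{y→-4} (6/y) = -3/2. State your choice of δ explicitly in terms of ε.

Fix ε > 0. We seek δ > 0 such that 0 < |y + 4| < δ implies |6/y + 3/2| < ε.
|6/y + 3/2| = 6·|-4 − y|/(4·|y|) = 6|y + 4|/(4|y|).
Restrict δ ≤ 2. Then |y + 4| < 2 gives |y| > 2, so 4|y| > 8.
Then |6/y + 3/2| < 6|y + 4|/8, which is < ε when |y + 4| < (4/3)ε.
Take δ = min(2, (4/3)ε). Then 0 < |y + 4| < δ gives both |y + 4| < 2 and |y + 4| < (4/3)ε, so |6/y + 3/2| < ε.

δ = min(2, (4/3)ε)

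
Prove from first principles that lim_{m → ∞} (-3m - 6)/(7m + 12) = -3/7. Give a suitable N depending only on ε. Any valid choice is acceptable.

Let ε > 0. For m ≥ 1, |(-3m - 6)/(7m + 12) + 3/7| = |-6|/(7(7m + 12)) = 6/(7(7m + 12)).
Since 7m + 12 ≥ 7m for m ≥ 1, this is ≤ 6/(7·7m) = (6/49)/m.
So |(-3m - 6)/(7m + 12) + 3/7| < ε whenever m > (6/49)/ε.
Take N = (6/49)/ε. If m > N then |(-3m - 6)/(7m + 12) + 3/7| ≤ (6/49)/m < ε.

N = (6/49)/ε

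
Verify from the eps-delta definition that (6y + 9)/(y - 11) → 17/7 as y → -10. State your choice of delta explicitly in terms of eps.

Suppose eps > 0. We want delta > 0 with 0 < |y + 10| < delta ⇒ |(6y + 9)/(y - 11) − (17/7)| < eps.
Combining over a common denominator, (6y + 9)/(y - 11) − (17/7) = [(6y + 9)·(-21) − (-51)·(y - 11)] / [(-21)·(y - 11)] = -75(y + 10) / ((-21)(y - 11)).
So |(6y + 9)/(y - 11) − (17/7)| = 75|y + 10| / (21·|y − 11|).
Require delta ≤ 21/2, so |y − 11| ≥ |-21| − |y + 10| > 21 − 21/2 = 21/2.
Hence |(6y + 9)/(y - 11) − (17/7)| < 75|y + 10|/(21·(21/2)) = (50/147)|y + 10|, which is < eps once |y + 10| < (147/50)eps.
Take delta = min(21/2, (147/50)eps). Then 0 < |y + 10| < delta forces both bounds, so |(6y + 9)/(y - 11) − (17/7)| < eps.

delta = min(21/2, (147/50)eps)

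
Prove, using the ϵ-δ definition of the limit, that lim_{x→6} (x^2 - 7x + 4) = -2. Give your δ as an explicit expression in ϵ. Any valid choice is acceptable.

Let ϵ > 0. We want δ > 0 such that 0 < |x − 6| < δ implies |(x^2 - 7x + 4) + 2| < ϵ.
(x^2 - 7x + 4) + 2 = x^2 - 7x + 6 = (x − 6)(x - 1).
So |(x^2 - 7x + 4) + 2| = |x − 6|·|x - 1|.
Assume first that |x − 6| < 2, so |x| < 8. Then |x - 1| ≤ 8 + 1 = 9.
Hence |(x^2 - 7x + 4) + 2| ≤ 9|x − 6| < ϵ provided |x − 6| < ϵ/9.
Take δ = min(2, ϵ/9). Then 0 < |x − 6| < δ gives both |x − 6| < 2 and |x − 6| < ϵ/9, so |(x^2 - 7x + 4) + 2| < ϵ.

δ = min(2, ϵ/9)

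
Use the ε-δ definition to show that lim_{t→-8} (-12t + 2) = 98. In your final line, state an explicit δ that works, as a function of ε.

δ = ε/12

Suppose ε > 0. We need δ > 0 so that 0 < |t + 8| < δ implies |(-12t + 2) − 98| < ε.
|(-12t + 2) − 98| = |-12t - 96| = 12|t + 8|.
So 12|t + 8| < ε exactly when |t + 8| < ε/12.
Take δ = ε/12. If 0 < |t + 8| < δ then |(-12t + 2) − 98| = 12|t + 8| < 12·(ε/12) = ε.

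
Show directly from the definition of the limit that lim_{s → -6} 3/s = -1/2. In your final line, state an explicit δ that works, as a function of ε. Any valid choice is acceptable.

δ = min(3, 6ε)

Let ε > 0 be given. We seek δ > 0 such that 0 < |s + 6| < δ implies |3/s + 1/2| < ε.
|3/s + 1/2| = 3·|-6 − s|/(6·|s|) = 3|s + 6|/(6|s|).
Restrict δ ≤ 3. Then |s + 6| < 3 gives |s| > 3, so 6|s| > 18.
Then |3/s + 1/2| < 3|s + 6|/18, which is < ε when |s + 6| < 6ε.
Take δ = min(3, 6ε). Then 0 < |s + 6| < δ gives both |s + 6| < 3 and |s + 6| < 6ε, so |3/s + 1/2| < ε.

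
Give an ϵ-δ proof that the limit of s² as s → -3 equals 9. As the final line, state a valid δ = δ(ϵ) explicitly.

Fix ϵ > 0. We seek δ > 0 with 0 < |s + 3| < δ ⇒ |s² − 9| < ϵ.
Factor: s² − 9 = (s + 3)(s - 3), so |s² − 9| = |s + 3|·|s - 3|.
Impose δ ≤ 1 so that |s| < 4; then |s - 3| ≤ 7.
Hence |s² − 9| ≤ 7|s + 3|, which is < ϵ once |s + 3| < ϵ/7.
Take δ = min(1, ϵ/7). If 0 < |s + 3| < δ then both bounds hold and |s² − 9| ≤ 7|s + 3| < 7·(ϵ/7) = ϵ.

δ = min(1, ϵ/7)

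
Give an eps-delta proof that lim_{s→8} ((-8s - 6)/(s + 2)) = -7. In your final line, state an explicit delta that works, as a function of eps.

delta = min(5, 5eps)

Suppose eps > 0. We want delta > 0 with 0 < |s − 8| < delta ⇒ |(-8s - 6)/(s + 2) + 7| < eps.
Combining over a common denominator, (-8s - 6)/(s + 2) + 7 = [(-8s - 6)·10 − (-70)·(s + 2)] / [10·(s + 2)] = -10(s − 8) / (10(s + 2)).
So |(-8s - 6)/(s + 2) + 7| = 10|s − 8| / (10·|s + 2|).
Restrict delta ≤ 5. Then |s − 8| < 5 gives |s + 2| = |(s − 8) + 10| ≥ 10 − 5 = 5.
Hence |(-8s - 6)/(s + 2) + 7| < 10|s − 8|/(10·5) = (1/5)|s − 8|, which is < eps once |s − 8| < 5eps.
Take delta = min(5, 5eps). Then 0 < |s − 8| < delta forces both bounds, so |(-8s - 6)/(s + 2) + 7| < eps.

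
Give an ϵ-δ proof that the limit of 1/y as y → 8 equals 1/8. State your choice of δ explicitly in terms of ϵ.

Suppose ϵ > 0. We seek δ > 0 such that 0 < |y − 8| < δ implies |1/y − (1/8)| < ϵ.
|1/y − (1/8)| = |8 − y|/(8·|y|) = |y − 8|/(8|y|).
Require δ ≤ 4 so that |y| > 8 − 4 = 4, hence 8|y| > 32.
Then |1/y − (1/8)| < |y − 8|/32, which is < ϵ when |y − 8| < 32ϵ.
Take δ = min(4, 32ϵ). Then 0 < |y − 8| < δ gives both |y − 8| < 4 and |y − 8| < 32ϵ, so |1/y − (1/8)| < ϵ.

δ = min(4, 32ϵ)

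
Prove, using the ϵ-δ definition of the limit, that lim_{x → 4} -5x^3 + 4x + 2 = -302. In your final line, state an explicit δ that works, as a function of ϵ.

Fix ϵ > 0. We want δ > 0 such that 0 < |x − 4| < δ implies |(-5x^3 + 4x + 2) + 302| < ϵ.
(-5x^3 + 4x + 2) + 302 = -5x^3 + 4x + 304 = (x − 4)(-5x^2 - 20x - 76).
So |(-5x^3 + 4x + 2) + 302| = |x − 4|·|-5x^2 - 20x - 76|.
Require δ ≤ 1. Then |x − 4| < 1 gives |x| < 5, and by the triangle inequality |-5x^2 - 20x - 76| ≤ 5·5^2 + 20·5 + 76 = 301.
Hence |(-5x^3 + 4x + 2) + 302| ≤ 301|x − 4| < ϵ provided |x − 4| < ϵ/301.
Choosing δ = min(1, ϵ/301) ensures both conditions, hence |(-5x^3 + 4x + 2) + 302| < ϵ.

δ = min(1, ϵ/301)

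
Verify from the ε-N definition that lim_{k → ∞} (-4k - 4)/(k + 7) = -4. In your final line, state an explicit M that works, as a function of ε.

M = 24/ε

Let ε > 0. For k ≥ 1, |(-4k - 4)/(k + 7) + 4| = |24|/((k + 7)) = 24/((k + 7)).
Since k + 7 ≥ k for k ≥ 1, this is ≤ 24/(k) = 24/k.
So |(-4k - 4)/(k + 7) + 4| < ε whenever k > 24/ε.
Take M = 24/ε. If k > M then |(-4k - 4)/(k + 7) + 4| ≤ 24/k < ε.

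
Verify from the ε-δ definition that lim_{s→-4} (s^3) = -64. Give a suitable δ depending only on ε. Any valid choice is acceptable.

Let ε > 0 be given. We seek δ > 0 with 0 < |s + 4| < δ ⇒ |s^3 + 64| < ε.
Factor: s^3 + 64 = (s + 4)(s^2 - 4s + 16), so |s^3 + 64| = |s + 4|·|s^2 - 4s + 16|.
Impose δ ≤ 1 so that |s| < 5; then |s^2 - 4s + 16| ≤ 61.
Hence |s^3 + 64| ≤ 61|s + 4|, which is < ε once |s + 4| < ε/61.
Take δ = min(1, ε/61). If 0 < |s + 4| < δ then both bounds hold and |s^3 + 64| ≤ 61|s + 4| < 61·(ε/61) = ε.

δ = min(1, ε/61)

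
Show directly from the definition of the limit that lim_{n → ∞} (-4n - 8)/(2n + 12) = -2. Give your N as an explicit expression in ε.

N = 8/ε

Fix ε > 0. For n ≥ 1, |(-4n - 8)/(2n + 12) + 2| = |32|/(2(2n + 12)) = 32/(2(2n + 12)).
Since 2n + 12 ≥ 2n for n ≥ 1, this is ≤ 32/(2·2n) = 8/n.
So |(-4n - 8)/(2n + 12) + 2| < ε whenever n > 8/ε.
Take N = 8/ε. If n > N then |(-4n - 8)/(2n + 12) + 2| ≤ 8/n < ε.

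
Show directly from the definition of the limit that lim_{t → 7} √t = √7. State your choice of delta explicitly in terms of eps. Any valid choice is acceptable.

delta = min(7, √7·eps)

Let eps > 0 be given. We want delta > 0 such that 0 < |t − 7| < delta implies |√t − √7| < eps.
Multiplying by the conjugate, |√t − √7| = |t − 7|/(√t + √7).
Restrict delta ≤ 7 so that |t − 7| < 7 forces t > 0, and then √t + √7 > √7.
Hence |√t − √7| < |t − 7|/√7, which is < eps once |t − 7| < √7·eps.
Take delta = min(7, √7·eps). If 0 < |t − 7| < delta then t > 0 and |√t − √7| < |t − 7|/√7 < eps.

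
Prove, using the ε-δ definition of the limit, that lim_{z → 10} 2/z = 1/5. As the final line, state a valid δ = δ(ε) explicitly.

δ = min(5, 25ε)

Let ε > 0 be given. We seek δ > 0 such that 0 < |z − 10| < δ implies |2/z − (1/5)| < ε.
|2/z − (1/5)| = 2·|10 − z|/(10·|z|) = 2|z − 10|/(10|z|).
Require δ ≤ 5 so that |z| > 10 − 5 = 5, hence 10|z| > 50.
Then |2/z − (1/5)| < 2|z − 10|/50, which is < ε when |z − 10| < 25ε.
Take δ = min(5, 25ε). Then 0 < |z − 10| < δ gives both |z − 10| < 5 and |z − 10| < 25ε, so |2/z − (1/5)| < ε.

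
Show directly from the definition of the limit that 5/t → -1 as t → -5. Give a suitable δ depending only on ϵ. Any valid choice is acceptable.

Fix ϵ > 0. We seek δ > 0 such that 0 < |t + 5| < δ implies |5/t + 1| < ϵ.
|5/t + 1| = 5·|-5 − t|/(5·|t|) = 5|t + 5|/(5|t|).
Require δ ≤ 5/2 so that |t| > 5 − 5/2 = 5/2, hence 5|t| > 25/2.
Then |5/t + 1| < 5|t + 5|/(25/2), which is < ϵ when |t + 5| < (5/2)ϵ.
Take δ = min(5/2, (5/2)ϵ). Then 0 < |t + 5| < δ gives both |t + 5| < 5/2 and |t + 5| < (5/2)ϵ, so |5/t + 1| < ϵ.

δ = min(5/2, (5/2)ϵ)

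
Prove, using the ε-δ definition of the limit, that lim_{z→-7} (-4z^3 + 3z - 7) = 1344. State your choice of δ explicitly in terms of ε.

Fix ε > 0. We want δ > 0 such that 0 < |z + 7| < δ implies |(-4z^3 + 3z - 7) − 1344| < ε.
(-4z^3 + 3z - 7) − 1344 = -4z^3 + 3z - 1351 = (z + 7)(-4z^2 + 28z - 193).
So |(-4z^3 + 3z - 7) − 1344| = |z + 7|·|-4z^2 + 28z - 193|.
Require δ ≤ 1. Then |z + 7| < 1 gives |z| < 8, and by the triangle inequality |-4z^2 + 28z - 193| ≤ 4·8^2 + 28·8 + 193 = 673.
Hence |(-4z^3 + 3z - 7) − 1344| ≤ 673|z + 7| < ε provided |z + 7| < ε/673.
Choosing δ = min(1, ε/673) ensures both conditions, hence |(-4z^3 + 3z - 7) − 1344| < ε.

δ = min(1, ε/673)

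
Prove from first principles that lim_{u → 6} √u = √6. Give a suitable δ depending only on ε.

Let ε > 0. We want δ > 0 such that 0 < |u − 6| < δ implies |√u − √6| < ε.
Rationalise: √u − √6 = (u − 6)/(√u + √6), so |√u − √6| = |u − 6|/(√u + √6).
Restrict δ ≤ 6 so that |u − 6| < 6 forces u > 0, and then √u + √6 > √6.
Hence |√u − √6| < |u − 6|/√6, which is < ε once |u − 6| < √6·ε.
Take δ = min(6, √6·ε). If 0 < |u − 6| < δ then u > 0 and |√u − √6| < |u − 6|/√6 < ε.

δ = min(6, √6·ε)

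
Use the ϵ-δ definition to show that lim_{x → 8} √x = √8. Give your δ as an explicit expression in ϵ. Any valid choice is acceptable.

δ = min(8, √8·ϵ)

Suppose ϵ > 0. We want δ > 0 such that 0 < |x − 8| < δ implies |√x − √8| < ϵ.
Rationalise: √x − √8 = (x − 8)/(√x + √8), so |√x − √8| = |x − 8|/(√x + √8).
Restrict δ ≤ 8 so that |x − 8| < 8 forces x > 0, and then √x + √8 > √8.
Hence |√x − √8| < |x − 8|/√8, which is < ϵ once |x − 8| < √8·ϵ.
Take δ = min(8, √8·ϵ). If 0 < |x − 8| < δ then x > 0 and |√x − √8| < |x − 8|/√8 < ϵ.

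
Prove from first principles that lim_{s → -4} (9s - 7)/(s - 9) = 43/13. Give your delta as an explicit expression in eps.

delta = min(13/2, (169/148)eps)

Let eps > 0 be given. We want delta > 0 with 0 < |s + 4| < delta ⇒ |(9s - 7)/(s - 9) − (43/13)| < eps.
Combining over a common denominator, (9s - 7)/(s - 9) − (43/13) = [(9s - 7)·(-13) − (-43)·(s - 9)] / [(-13)·(s - 9)] = -74(s + 4) / ((-13)(s - 9)).
So |(9s - 7)/(s - 9) − (43/13)| = 74|s + 4| / (13·|s − 9|).
Restrict delta ≤ 13/2. Then |s + 4| < 13/2 gives |s − 9| = |(s + 4) + (-13)| ≥ 13 − 13/2 = 13/2.
Hence |(9s - 7)/(s - 9) − (43/13)| < 74|s + 4|/(13·(13/2)) = (148/169)|s + 4|, which is < eps once |s + 4| < (169/148)eps.
Take delta = min(13/2, (169/148)eps). Then 0 < |s + 4| < delta forces both bounds, so |(9s - 7)/(s - 9) − (43/13)| < eps.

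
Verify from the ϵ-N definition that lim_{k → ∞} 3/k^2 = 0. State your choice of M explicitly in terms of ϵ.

M = (3/ϵ)^{1/2}

Let ϵ > 0 be given. For k ≥ 1, |3/k^2 − 0| = 3/k^2.
3/k^2 < ϵ ⇔ k^2 > 3/ϵ ⇔ k > (3/ϵ)^{1/2}.
Take M = (3/ϵ)^{1/2}. Then k > M implies 3/k^2 < ϵ.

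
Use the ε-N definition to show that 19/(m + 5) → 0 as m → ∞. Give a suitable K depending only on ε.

Suppose ε > 0. For m ≥ 1, |19/(m + 5) − 0| = 19/(m + 5) ≤ 19/m.
We need 19/m < ε, i.e. m > 19/ε.
Take K = 19/ε. If m > K then |19/(m + 5)| ≤ 19/m < ε.

K = 19/ε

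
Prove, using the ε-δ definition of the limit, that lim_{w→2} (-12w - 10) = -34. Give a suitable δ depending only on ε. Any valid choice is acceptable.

δ = ε/12

Let ε > 0. We need δ > 0 so that 0 < |w − 2| < δ implies |(-12w - 10) + 34| < ε.
|(-12w - 10) + 34| = |-12w + 24| = 12|w − 2|.
Thus it suffices that |w − 2| < ε/12.
Choosing δ = ε/12 gives |(-12w - 10) + 34| = 12|w − 2| < ε whenever |w − 2| < δ.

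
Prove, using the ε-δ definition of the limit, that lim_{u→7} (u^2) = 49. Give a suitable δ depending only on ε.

δ = min(1, ε/15)

Let ε > 0. We seek δ > 0 with 0 < |u − 7| < δ ⇒ |u^2 − 49| < ε.
Factor: u^2 − 49 = (u − 7)(u + 7), so |u^2 − 49| = |u − 7|·|u + 7|.
Restrict δ ≤ 1. Then |u − 7| < 1 gives |u| < 8, so by the triangle inequality |u + 7| ≤ 8 + 7 = 15.
Hence |u^2 − 49| ≤ 15|u − 7|, which is < ε once |u − 7| < ε/15.
Take δ = min(1, ε/15). If 0 < |u − 7| < δ then both bounds hold and |u^2 − 49| ≤ 15|u − 7| < 15·(ε/15) = ε.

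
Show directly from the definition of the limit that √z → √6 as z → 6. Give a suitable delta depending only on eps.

delta = min(6, √6·eps)

Fix eps > 0. We want delta > 0 such that 0 < |z − 6| < delta implies |√z − √6| < eps.
Multiplying by the conjugate, |√z − √6| = |z − 6|/(√z + √6).
Restrict delta ≤ 6 so that |z − 6| < 6 forces z > 0, and then √z + √6 > √6.
Hence |√z − √6| < |z − 6|/√6, which is < eps once |z − 6| < √6·eps.
Take delta = min(6, √6·eps). If 0 < |z − 6| < delta then z > 0 and |√z − √6| < |z − 6|/√6 < eps.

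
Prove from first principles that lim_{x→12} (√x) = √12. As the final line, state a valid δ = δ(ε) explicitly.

Suppose ε > 0. We want δ > 0 such that 0 < |x − 12| < δ implies |√x − √12| < ε.
Rationalise: √x − √12 = (x − 12)/(√x + √12), so |√x − √12| = |x − 12|/(√x + √12).
Restrict δ ≤ 12 so that |x − 12| < 12 forces x > 0, and then √x + √12 > √12.
Hence |√x − √12| < |x − 12|/√12, which is < ε once |x − 12| < √12·ε.
Take δ = min(12, √12·ε). If 0 < |x − 12| < δ then x > 0 and |√x − √12| < |x − 12|/√12 < ε.

δ = min(12, √12·ε)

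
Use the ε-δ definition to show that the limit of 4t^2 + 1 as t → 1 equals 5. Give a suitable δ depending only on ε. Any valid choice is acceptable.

δ = min(1, ε/12)

Fix ε > 0. We want δ > 0 such that 0 < |t − 1| < δ implies |(4t^2 + 1) − 5| < ε.
(4t^2 + 1) − 5 = 4t^2 - 4 = (t − 1)(4t + 4).
So |(4t^2 + 1) − 5| = |t − 1|·|4t + 4|.
Require δ ≤ 1. Then |t − 1| < 1 gives |t| < 2, and by the triangle inequality |4t + 4| ≤ 4·2 + 4 = 12.
Hence |(4t^2 + 1) − 5| ≤ 12|t − 1| < ε provided |t − 1| < ε/12.
Choosing δ = min(1, ε/12) ensures both conditions, hence |(4t^2 + 1) − 5| < ε.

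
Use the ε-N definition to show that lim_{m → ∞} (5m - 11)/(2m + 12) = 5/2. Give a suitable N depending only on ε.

N = (41/2)/ε

Let ε > 0 be given. For m ≥ 1, |(5m - 11)/(2m + 12) − (5/2)| = |-82|/(2(2m + 12)) = 82/(2(2m + 12)).
Since 2m + 12 ≥ 2m for m ≥ 1, this is ≤ 82/(2·2m) = (41/2)/m.
So |(5m - 11)/(2m + 12) − (5/2)| < ε whenever m > (41/2)/ε.
Take N = (41/2)/ε. If m > N then |(5m - 11)/(2m + 12) − (5/2)| ≤ (41/2)/m < ε.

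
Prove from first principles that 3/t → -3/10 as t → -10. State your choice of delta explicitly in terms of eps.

Let eps > 0. We seek delta > 0 such that 0 < |t + 10| < delta implies |3/t + 3/10| < eps.
|3/t + 3/10| = 3·|-10 − t|/(10·|t|) = 3|t + 10|/(10|t|).
Restrict delta ≤ 5. Then |t + 10| < 5 gives |t| > 5, so 10|t| > 50.
Then |3/t + 3/10| < 3|t + 10|/50, which is < eps when |t + 10| < (50/3)eps.
Take delta = min(5, (50/3)eps). Then 0 < |t + 10| < delta gives both |t + 10| < 5 and |t + 10| < (50/3)eps, so |3/t + 3/10| < eps.

delta = min(5, (50/3)eps)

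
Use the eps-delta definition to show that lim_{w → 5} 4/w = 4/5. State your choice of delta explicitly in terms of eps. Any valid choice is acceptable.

delta = min(5/2, (25/8)eps)

Suppose eps > 0. We seek delta > 0 such that 0 < |w − 5| < delta implies |4/w − (4/5)| < eps.
|4/w − (4/5)| = 4·|5 − w|/(5·|w|) = 4|w − 5|/(5|w|).
Require delta ≤ 5/2 so that |w| > 5 − 5/2 = 5/2, hence 5|w| > 25/2.
Then |4/w − (4/5)| < 4|w − 5|/(25/2), which is < eps when |w − 5| < (25/8)eps.
Take delta = min(5/2, (25/8)eps). Then 0 < |w − 5| < delta gives both |w − 5| < 5/2 and |w − 5| < (25/8)eps, so |4/w − (4/5)| < eps.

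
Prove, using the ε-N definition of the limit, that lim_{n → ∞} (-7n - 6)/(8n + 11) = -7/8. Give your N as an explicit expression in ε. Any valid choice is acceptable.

Suppose ε > 0. For n ≥ 1, |(-7n - 6)/(8n + 11) + 7/8| = |29|/(8(8n + 11)) = 29/(8(8n + 11)).
Since 8n + 11 ≥ 8n for n ≥ 1, this is ≤ 29/(8·8n) = (29/64)/n.
So |(-7n - 6)/(8n + 11) + 7/8| < ε whenever n > (29/64)/ε.
Take N = (29/64)/ε. If n > N then |(-7n - 6)/(8n + 11) + 7/8| ≤ (29/64)/n < ε.

N = (29/64)/ε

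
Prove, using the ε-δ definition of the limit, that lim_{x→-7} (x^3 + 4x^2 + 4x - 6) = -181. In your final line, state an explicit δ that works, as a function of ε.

δ = min(2, ε/133)

Suppose ε > 0. We want δ > 0 such that 0 < |x + 7| < δ implies |(x^3 + 4x^2 + 4x - 6) + 181| < ε.
(x^3 + 4x^2 + 4x - 6) + 181 = x^3 + 4x^2 + 4x + 175 = (x + 7)(x^2 - 3x + 25).
So |(x^3 + 4x^2 + 4x - 6) + 181| = |x + 7|·|x^2 - 3x + 25|.
Require δ ≤ 2. Then |x + 7| < 2 gives |x| < 9, and by the triangle inequality |x^2 - 3x + 25| ≤ 9^2 + 3·9 + 25 = 133.
Hence |(x^3 + 4x^2 + 4x - 6) + 181| ≤ 133|x + 7| < ε provided |x + 7| < ε/133.
Choosing δ = min(2, ε/133) ensures both conditions, hence |(x^3 + 4x^2 + 4x - 6) + 181| < ε.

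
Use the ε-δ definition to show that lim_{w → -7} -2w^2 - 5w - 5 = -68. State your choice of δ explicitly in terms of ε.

Let ε > 0. We want δ > 0 such that 0 < |w + 7| < δ implies |(-2w^2 - 5w - 5) + 68| < ε.
(-2w^2 - 5w - 5) + 68 = -2w^2 - 5w + 63 = (w + 7)(-2w + 9).
So |(-2w^2 - 5w - 5) + 68| = |w + 7|·|-2w + 9|.
Require δ ≤ 2. Then |w + 7| < 2 gives |w| < 9, and by the triangle inequality |-2w + 9| ≤ 2·9 + 9 = 27.
Hence |(-2w^2 - 5w - 5) + 68| ≤ 27|w + 7| < ε provided |w + 7| < ε/27.
Take δ = min(2, ε/27). Then 0 < |w + 7| < δ gives both |w + 7| < 2 and |w + 7| < ε/27, so |(-2w^2 - 5w - 5) + 68| < ε.

δ = min(2, ε/27)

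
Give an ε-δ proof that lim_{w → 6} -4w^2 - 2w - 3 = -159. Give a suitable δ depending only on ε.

Fix ε > 0. We want δ > 0 such that 0 < |w − 6| < δ implies |(-4w^2 - 2w - 3) + 159| < ε.
(-4w^2 - 2w - 3) + 159 = -4w^2 - 2w + 156 = (w − 6)(-4w - 26).
So |(-4w^2 - 2w - 3) + 159| = |w − 6|·|-4w - 26|.
Assume first that |w − 6| < 1, so |w| < 7. Then |-4w - 26| ≤ 4·7 + 26 = 54.
Hence |(-4w^2 - 2w - 3) + 159| ≤ 54|w − 6| < ε provided |w − 6| < ε/54.
Choosing δ = min(1, ε/54) ensures both conditions, hence |(-4w^2 - 2w - 3) + 159| < ε.

δ = min(1, ε/54)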